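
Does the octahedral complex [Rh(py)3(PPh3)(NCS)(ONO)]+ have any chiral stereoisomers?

An octahedron has six vertices in three trans pairs; every non-trans pair is cis.
Systematic placement gives 4 geometric isomers: py mer (3 arrangements); py fac (chiral).
One of these lacks any improper symmetry element and so occurs as an enantiomeric pair, giving 4 + 1 = 5 stereoisomers in total.

yes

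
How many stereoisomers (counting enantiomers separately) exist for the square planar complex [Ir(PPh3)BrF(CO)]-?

3

In a square planar complex each vertex has one trans partner and two cis neighbours.
There are 3 geometric isomers: (Br/F trans, CO/PPh3 trans); (Br/PPh3 trans, CO/F trans); (Br/CO trans, F/PPh3 trans).
Each arrangement has an internal mirror plane or centre of symmetry, so none is chiral.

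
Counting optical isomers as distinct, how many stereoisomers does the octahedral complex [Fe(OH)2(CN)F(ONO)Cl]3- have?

An octahedron has six vertices in three trans pairs; every non-trans pair is cis.
Placing the ligands in turn and identifying arrangements related by rotation or reflection leaves 9 distinct geometric isomers.
Of these, 6 lack any improper symmetry element and so occur as enantiomeric pairs, giving 9 + 6 = 15 stereoisomers in total.

15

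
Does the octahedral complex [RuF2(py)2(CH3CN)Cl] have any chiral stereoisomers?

yes

There are 6 geometric isomers: F trans, py trans; F cis, py cis (3 arrangements, 2 chiral); F cis, py trans; F trans, py cis.
Of these, 2 lack any improper symmetry element and so occur as enantiomeric pairs, giving 6 + 2 = 8 stereoisomers in total.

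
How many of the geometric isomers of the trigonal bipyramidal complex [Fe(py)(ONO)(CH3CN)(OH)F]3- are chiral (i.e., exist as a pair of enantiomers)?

10

A trigonal bipyramid has two axial and three equatorial sites, which are chemically inequivalent.
Systematic enumeration (placing each ligand type in turn and discarding arrangements equivalent by rotation or reflection) gives 10 geometric isomers.
Of these, 10 lack any improper symmetry element and so occur as enantiomeric pairs, giving 10 + 10 = 20 stereoisomers in total.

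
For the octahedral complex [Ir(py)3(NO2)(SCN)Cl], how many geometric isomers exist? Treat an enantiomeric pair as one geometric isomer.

4

An octahedron has six vertices in three trans pairs; every non-trans pair is cis.
The distinct arrangements are (4 in all): py mer (3 arrangements); py fac (chiral).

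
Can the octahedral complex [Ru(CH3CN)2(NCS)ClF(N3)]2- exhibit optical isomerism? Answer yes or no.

yes

In an octahedral complex each vertex has one trans partner and four cis neighbours.
Systematic enumeration (placing each ligand type in turn and discarding arrangements equivalent by rotation or reflection) gives 9 geometric isomers.
Of these, 6 lack any improper symmetry element and so occur as enantiomeric pairs, giving 9 + 6 = 15 stereoisomers in total.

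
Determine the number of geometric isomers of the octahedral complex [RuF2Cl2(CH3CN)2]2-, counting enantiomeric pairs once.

5

The distinct arrangements are (5 in all): F trans, Cl trans, CH3CN trans; F cis, Cl cis, CH3CN trans; F trans, Cl cis, CH3CN cis; F cis, Cl cis, CH3CN cis (chiral); F cis, Cl trans, CH3CN cis.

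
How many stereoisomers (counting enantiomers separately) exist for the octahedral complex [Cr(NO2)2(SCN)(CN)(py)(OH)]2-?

15

In an octahedral complex each vertex has one trans partner and four cis neighbours.
Placing the ligands in turn and identifying arrangements related by rotation or reflection leaves 9 distinct geometric isomers.
Of these, 6 lack any improper symmetry element and so occur as enantiomeric pairs, giving 9 + 6 = 15 stereoisomers in total.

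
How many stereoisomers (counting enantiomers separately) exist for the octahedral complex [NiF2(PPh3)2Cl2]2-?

Systematic placement gives 5 geometric isomers: F trans, PPh3 trans, Cl trans; F cis, PPh3 cis, Cl trans; F cis, PPh3 trans, Cl cis; F cis, PPh3 cis, Cl cis (chiral); F trans, PPh3 cis, Cl cis.
One of these lacks any improper symmetry element and so occurs as an enantiomeric pair, giving 5 + 1 = 6 stereoisomers in total.

6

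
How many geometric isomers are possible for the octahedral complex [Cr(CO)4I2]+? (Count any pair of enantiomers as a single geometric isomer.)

An octahedron has six vertices in three trans pairs; every non-trans pair is cis.
Working through the distinct placements yields 2 geometric isomers: I trans; I cis.

2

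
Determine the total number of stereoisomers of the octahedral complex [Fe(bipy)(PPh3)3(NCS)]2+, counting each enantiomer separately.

An octahedron has six vertices in three trans pairs; every non-trans pair is cis.
Each bipy is bidentate and must span two cis positions.
The distinct arrangements are (2 in all): PPh3 fac; PPh3 mer.
Each arrangement has an internal mirror plane or centre of symmetry, so none is chiral.

2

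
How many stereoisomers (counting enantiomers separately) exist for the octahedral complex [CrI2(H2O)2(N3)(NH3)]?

8

An octahedron has six vertices in three trans pairs; every non-trans pair is cis.
Working through the distinct placements yields 6 geometric isomers: I trans, H2O trans; I cis, H2O trans; I cis, H2O cis (3 arrangements, 2 chiral); I trans, H2O cis.
Of these, 2 lack any improper symmetry element and so occur as enantiomeric pairs, giving 6 + 2 = 8 stereoisomers in total.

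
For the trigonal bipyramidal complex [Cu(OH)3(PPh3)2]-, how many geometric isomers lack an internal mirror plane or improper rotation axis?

0

The distinct arrangements are (3 in all): PPh3 both equatorial; PPh3 one axial, one equatorial; PPh3 both axial.
Each arrangement has an internal mirror plane or centre of symmetry, so none is chiral.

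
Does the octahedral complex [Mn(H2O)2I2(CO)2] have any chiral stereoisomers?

yes

An octahedron has six vertices in three trans pairs; every non-trans pair is cis.
There are 5 geometric isomers: H2O trans, I trans, CO trans; H2O cis, I cis, CO trans; H2O cis, I trans, CO cis; H2O cis, I cis, CO cis (chiral); H2O trans, I cis, CO cis.
One of these lacks any improper symmetry element and so occurs as an enantiomeric pair, giving 5 + 1 = 6 stereoisomers in total.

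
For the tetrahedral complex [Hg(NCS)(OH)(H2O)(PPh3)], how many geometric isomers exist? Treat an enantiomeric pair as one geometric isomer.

In a tetrahedral complex all four positions are equivalent and every pair of ligands is adjacent — there is no cis/trans distinction.
Only one geometric arrangement is possible; it has no improper symmetry element, so it exists as a pair of enantiomers (2 stereoisomers).

1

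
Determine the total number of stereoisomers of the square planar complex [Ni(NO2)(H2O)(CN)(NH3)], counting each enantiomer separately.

3

A square has two trans pairs of vertices; adjacent vertices are cis.
The distinct arrangements are (3 in all): (CN/NH3 trans, H2O/NO2 trans); (CN/NO2 trans, H2O/NH3 trans); (CN/H2O trans, NH3/NO2 trans).
Each arrangement has an internal mirror plane or centre of symmetry, so none is chiral.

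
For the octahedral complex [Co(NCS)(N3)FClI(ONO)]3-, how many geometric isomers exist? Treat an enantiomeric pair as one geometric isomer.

15

In an octahedral complex each vertex has one trans partner and four cis neighbours.
Exhaustive case analysis gives 15 geometric isomers.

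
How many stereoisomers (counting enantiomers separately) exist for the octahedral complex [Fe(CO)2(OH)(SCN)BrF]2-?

15

Placing the ligands in turn and identifying arrangements related by rotation or reflection leaves 9 distinct geometric isomers.
Of these, 6 lack any improper symmetry element and so occur as enantiomeric pairs, giving 9 + 6 = 15 stereoisomers in total.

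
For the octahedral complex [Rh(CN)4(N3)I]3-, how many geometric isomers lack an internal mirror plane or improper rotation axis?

Working through the distinct placements yields 2 geometric isomers: N3 and I mutually trans; N3 and I mutually cis.
Each arrangement has an internal mirror plane or centre of symmetry, so none is chiral.

0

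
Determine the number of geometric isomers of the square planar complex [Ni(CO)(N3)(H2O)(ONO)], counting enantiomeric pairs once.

In a square planar complex each vertex has one trans partner and two cis neighbours.
Working through the distinct placements yields 3 geometric isomers: (CO/N3 trans, H2O/ONO trans); (CO/ONO trans, H2O/N3 trans); (CO/H2O trans, N3/ONO trans).

3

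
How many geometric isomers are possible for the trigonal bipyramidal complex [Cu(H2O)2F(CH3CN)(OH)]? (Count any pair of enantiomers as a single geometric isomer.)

7

Placing the ligands in turn and identifying arrangements related by rotation or reflection leaves 7 distinct geometric isomers.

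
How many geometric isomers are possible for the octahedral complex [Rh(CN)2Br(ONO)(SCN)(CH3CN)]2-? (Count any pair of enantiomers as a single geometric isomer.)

Placing the ligands in turn and identifying arrangements related by rotation or reflection leaves 9 distinct geometric isomers.

9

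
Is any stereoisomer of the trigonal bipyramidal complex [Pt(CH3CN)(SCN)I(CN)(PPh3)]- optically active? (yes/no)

yes

In a trigonal bipyramid the two axial positions differ from the three equatorial ones.
Placing the ligands in turn and identifying arrangements related by rotation or reflection leaves 10 distinct geometric isomers.
Of these, 10 lack any improper symmetry element and so occur as enantiomeric pairs, giving 10 + 10 = 20 stereoisomers in total.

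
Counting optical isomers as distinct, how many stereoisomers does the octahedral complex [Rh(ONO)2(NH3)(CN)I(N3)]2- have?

In an octahedral complex each vertex has one trans partner and four cis neighbours.
Placing the ligands in turn and identifying arrangements related by rotation or reflection leaves 9 distinct geometric isomers.
Of these, 6 lack any improper symmetry element and so occur as enantiomeric pairs, giving 9 + 6 = 15 stereoisomers in total.

15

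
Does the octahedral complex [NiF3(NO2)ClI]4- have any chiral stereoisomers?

There are 4 geometric isomers: F mer (3 arrangements); F fac (chiral).
One of these lacks any improper symmetry element and so occurs as an enantiomeric pair, giving 4 + 1 = 5 stereoisomers in total.

yes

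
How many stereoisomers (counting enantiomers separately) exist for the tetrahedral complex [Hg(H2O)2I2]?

1

In a tetrahedral complex all four positions are equivalent and every pair of ligands is adjacent — there is no cis/trans distinction.
Only one geometric arrangement is possible.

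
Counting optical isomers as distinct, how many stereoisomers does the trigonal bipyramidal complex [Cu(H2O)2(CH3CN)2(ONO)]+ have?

6

Systematic enumeration (placing each ligand type in turn and discarding arrangements equivalent by rotation or reflection) gives 5 geometric isomers.
One of these lacks any improper symmetry element and so occurs as an enantiomeric pair, giving 5 + 1 = 6 stereoisomers in total.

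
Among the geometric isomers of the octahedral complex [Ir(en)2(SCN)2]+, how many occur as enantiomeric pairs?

1

In an octahedral complex each vertex has one trans partner and four cis neighbours.
Each en is bidentate and must span two cis positions.
There are 2 geometric isomers: SCN trans; SCN cis (chiral).
One of these lacks any improper symmetry element and so occurs as an enantiomeric pair, giving 2 + 1 = 3 stereoisomers in total.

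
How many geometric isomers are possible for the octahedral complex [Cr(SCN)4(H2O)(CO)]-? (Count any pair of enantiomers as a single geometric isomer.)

An octahedron has six vertices in three trans pairs; every non-trans pair is cis.
Working through the distinct placements yields 2 geometric isomers: H2O and CO mutually trans; H2O and CO mutually cis.

2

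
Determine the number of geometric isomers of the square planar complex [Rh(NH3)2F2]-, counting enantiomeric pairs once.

2

Systematic placement gives 2 geometric isomers: NH3 cis; NH3 trans.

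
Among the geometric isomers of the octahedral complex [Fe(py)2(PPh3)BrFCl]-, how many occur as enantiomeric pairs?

An octahedron has six vertices in three trans pairs; every non-trans pair is cis.
Exhaustive case analysis gives 9 geometric isomers.
Of these, 6 lack any improper symmetry element and so occur as enantiomeric pairs, giving 9 + 6 = 15 stereoisomers in total.

6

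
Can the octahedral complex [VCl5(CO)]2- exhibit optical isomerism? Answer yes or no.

no

The six octahedral sites form three mutually perpendicular trans pairs.
Only one geometric arrangement is possible.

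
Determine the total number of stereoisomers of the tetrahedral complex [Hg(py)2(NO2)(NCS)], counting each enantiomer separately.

Only one geometric arrangement is possible.

1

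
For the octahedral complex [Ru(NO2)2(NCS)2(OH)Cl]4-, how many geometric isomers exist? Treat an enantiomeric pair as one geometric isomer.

An octahedron has six vertices in three trans pairs; every non-trans pair is cis.
The distinct arrangements are (6 in all): NO2 cis, NCS cis (3 arrangements, 2 chiral); NO2 trans, NCS cis; NO2 cis, NCS trans; NO2 trans, NCS trans.

6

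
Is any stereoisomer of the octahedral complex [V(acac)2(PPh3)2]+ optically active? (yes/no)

yes

Each acac is bidentate and must span two cis positions.
The distinct arrangements are (2 in all): PPh3 trans; PPh3 cis (chiral).
One of these lacks any improper symmetry element and so occurs as an enantiomeric pair, giving 2 + 1 = 3 stereoisomers in total.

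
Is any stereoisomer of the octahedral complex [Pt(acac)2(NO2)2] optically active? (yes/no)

An octahedron has six vertices in three trans pairs; every non-trans pair is cis.
Each acac is bidentate and must span two cis positions.
There are 2 geometric isomers: NO2 trans; NO2 cis (chiral).
One of these lacks any improper symmetry element and so occurs as an enantiomeric pair, giving 2 + 1 = 3 stereoisomers in total.

yes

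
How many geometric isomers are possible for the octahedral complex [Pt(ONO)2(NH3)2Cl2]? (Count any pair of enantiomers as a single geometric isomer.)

5

The six octahedral sites form three mutually perpendicular trans pairs.
Systematic placement gives 5 geometric isomers: ONO trans, NH3 trans, Cl trans; ONO cis, NH3 cis, Cl trans; ONO trans, NH3 cis, Cl cis; ONO cis, NH3 cis, Cl cis (chiral); ONO cis, NH3 trans, Cl cis.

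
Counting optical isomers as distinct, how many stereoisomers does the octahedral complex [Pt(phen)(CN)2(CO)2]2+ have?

4

Each phen is bidentate and must span two cis positions.
Working through the distinct placements yields 3 geometric isomers: CN trans, CO cis; CN cis, CO cis (chiral); CN cis, CO trans.
One of these lacks any improper symmetry element and so occurs as an enantiomeric pair, giving 3 + 1 = 4 stereoisomers in total.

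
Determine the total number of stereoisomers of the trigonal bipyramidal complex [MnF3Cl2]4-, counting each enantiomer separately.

3

The distinct arrangements are (3 in all): Cl both axial; Cl one axial, one equatorial; Cl both equatorial.
Each arrangement has an internal mirror plane or centre of symmetry, so none is chiral.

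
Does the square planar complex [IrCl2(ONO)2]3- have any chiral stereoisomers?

no

In a square planar complex each vertex has one trans partner and two cis neighbours.
Systematic placement gives 2 geometric isomers: Cl cis; Cl trans.
Each arrangement has an internal mirror plane or centre of symmetry, so none is chiral.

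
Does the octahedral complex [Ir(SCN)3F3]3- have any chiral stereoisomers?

An octahedron has six vertices in three trans pairs; every non-trans pair is cis.
The distinct arrangements are (2 in all): SCN mer; SCN fac.
Each arrangement has an internal mirror plane or centre of symmetry, so none is chiral.

no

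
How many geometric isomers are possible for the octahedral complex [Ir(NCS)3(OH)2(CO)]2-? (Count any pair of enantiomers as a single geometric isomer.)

3

In an octahedral complex each vertex has one trans partner and four cis neighbours.
Working through the distinct placements yields 3 geometric isomers: NCS mer, OH trans; NCS fac, OH cis; NCS mer, OH cis.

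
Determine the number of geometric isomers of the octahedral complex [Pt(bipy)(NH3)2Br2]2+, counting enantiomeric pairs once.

An octahedron has six vertices in three trans pairs; every non-trans pair is cis.
Each bipy is bidentate and must span two cis positions.
There are 3 geometric isomers: NH3 cis, Br trans; NH3 cis, Br cis (chiral); NH3 trans, Br cis.

3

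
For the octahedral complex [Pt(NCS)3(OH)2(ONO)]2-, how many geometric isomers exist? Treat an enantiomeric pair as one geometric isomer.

Working through the distinct placements yields 3 geometric isomers: NCS mer, OH cis; NCS mer, OH trans; NCS fac, OH cis.

3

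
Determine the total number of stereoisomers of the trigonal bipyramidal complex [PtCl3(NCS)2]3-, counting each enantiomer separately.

3

Systematic placement gives 3 geometric isomers: NCS both equatorial; NCS one axial, one equatorial; NCS both axial.
Each arrangement has an internal mirror plane or centre of symmetry, so none is chiral.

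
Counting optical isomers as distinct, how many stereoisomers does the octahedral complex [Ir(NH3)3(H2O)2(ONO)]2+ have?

3

In an octahedral complex each vertex has one trans partner and four cis neighbours.
Systematic placement gives 3 geometric isomers: NH3 mer, H2O trans; NH3 fac, H2O cis; NH3 mer, H2O cis.
Each arrangement has an internal mirror plane or centre of symmetry, so none is chiral.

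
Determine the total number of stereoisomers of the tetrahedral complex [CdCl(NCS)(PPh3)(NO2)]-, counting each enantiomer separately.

In a tetrahedral complex all four positions are equivalent and every pair of ligands is adjacent — there is no cis/trans distinction.
Only one geometric arrangement is possible; it has no improper symmetry element, so it exists as a pair of enantiomers (2 stereoisomers).

2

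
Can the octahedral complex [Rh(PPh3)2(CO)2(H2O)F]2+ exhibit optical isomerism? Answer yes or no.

In an octahedral complex each vertex has one trans partner and four cis neighbours.
There are 6 geometric isomers: PPh3 trans, CO trans; PPh3 cis, CO trans; PPh3 trans, CO cis; PPh3 cis, CO cis (3 arrangements, 2 chiral).
Of these, 2 lack any improper symmetry element and so occur as enantiomeric pairs, giving 6 + 2 = 8 stereoisomers in total.

yes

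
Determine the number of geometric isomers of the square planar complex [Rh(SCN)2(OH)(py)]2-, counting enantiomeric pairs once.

2

A square has two trans pairs of vertices; adjacent vertices are cis.
There are 2 geometric isomers: SCN cis; SCN trans.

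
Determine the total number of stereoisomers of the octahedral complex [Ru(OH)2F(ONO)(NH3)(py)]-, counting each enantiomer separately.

15

Systematic enumeration (placing each ligand type in turn and discarding arrangements equivalent by rotation or reflection) gives 9 geometric isomers.
Of these, 6 lack any improper symmetry element and so occur as enantiomeric pairs, giving 9 + 6 = 15 stereoisomers in total.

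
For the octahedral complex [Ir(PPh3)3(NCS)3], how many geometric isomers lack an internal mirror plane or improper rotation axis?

0

In an octahedral complex each vertex has one trans partner and four cis neighbours.
The distinct arrangements are (2 in all): PPh3 mer; PPh3 fac.
Each arrangement has an internal mirror plane or centre of symmetry, so none is chiral.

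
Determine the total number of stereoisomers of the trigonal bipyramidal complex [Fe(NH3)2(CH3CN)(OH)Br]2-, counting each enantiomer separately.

10

A trigonal bipyramid has two axial and three equatorial sites, which are chemically inequivalent.
Placing the ligands in turn and identifying arrangements related by rotation or reflection leaves 7 distinct geometric isomers.
Of these, 3 lack any improper symmetry element and so occur as enantiomeric pairs, giving 7 + 3 = 10 stereoisomers in total.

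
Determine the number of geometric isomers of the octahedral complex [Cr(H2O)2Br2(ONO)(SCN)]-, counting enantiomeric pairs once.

6

In an octahedral complex each vertex has one trans partner and four cis neighbours.
Systematic placement gives 6 geometric isomers: H2O trans, Br trans; H2O cis, Br trans; H2O cis, Br cis (3 arrangements, 2 chiral); H2O trans, Br cis.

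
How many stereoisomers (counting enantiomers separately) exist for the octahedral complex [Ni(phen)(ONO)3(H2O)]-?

2

An octahedron has six vertices in three trans pairs; every non-trans pair is cis.
Each phen is bidentate and must span two cis positions.
There are 2 geometric isomers: ONO fac; ONO mer.
Each arrangement has an internal mirror plane or centre of symmetry, so none is chiral.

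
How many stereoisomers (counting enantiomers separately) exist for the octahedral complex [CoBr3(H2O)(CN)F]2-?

In an octahedral complex each vertex has one trans partner and four cis neighbours.
The distinct arrangements are (4 in all): Br mer (3 arrangements); Br fac (chiral).
One of these lacks any improper symmetry element and so occurs as an enantiomeric pair, giving 4 + 1 = 5 stereoisomers in total.

5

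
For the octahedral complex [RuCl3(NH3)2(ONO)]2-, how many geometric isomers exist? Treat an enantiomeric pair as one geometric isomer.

3

In an octahedral complex each vertex has one trans partner and four cis neighbours.
Working through the distinct placements yields 3 geometric isomers: Cl mer, NH3 cis; Cl mer, NH3 trans; Cl fac, NH3 cis.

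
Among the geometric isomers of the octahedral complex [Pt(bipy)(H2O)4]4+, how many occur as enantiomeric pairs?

The six octahedral sites form three mutually perpendicular trans pairs.
Each bipy is bidentate and must span two cis positions.
Only one geometric arrangement is possible.

0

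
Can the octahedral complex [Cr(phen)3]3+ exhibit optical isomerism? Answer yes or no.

An octahedron has six vertices in three trans pairs; every non-trans pair is cis.
Each phen is bidentate and must span two cis positions.
Only one geometric arrangement is possible; it has no improper symmetry element, so it exists as a pair of enantiomers (2 stereoisomers).

yes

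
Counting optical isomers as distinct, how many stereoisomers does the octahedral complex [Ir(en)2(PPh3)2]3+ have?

3

Each en is bidentate and must span two cis positions.
There are 2 geometric isomers: PPh3 trans; PPh3 cis (chiral).
One of these lacks any improper symmetry element and so occurs as an enantiomeric pair, giving 2 + 1 = 3 stereoisomers in total.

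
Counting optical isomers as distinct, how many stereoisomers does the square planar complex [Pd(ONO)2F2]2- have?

In a square planar complex each vertex has one trans partner and two cis neighbours.
The distinct arrangements are (2 in all): ONO cis; ONO trans.
Each arrangement has an internal mirror plane or centre of symmetry, so none is chiral.

2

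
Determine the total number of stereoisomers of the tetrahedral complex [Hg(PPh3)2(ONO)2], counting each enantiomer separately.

All four vertices of a tetrahedron are equivalent and mutually adjacent, so cis/trans isomerism cannot arise.
Only one geometric arrangement is possible.

1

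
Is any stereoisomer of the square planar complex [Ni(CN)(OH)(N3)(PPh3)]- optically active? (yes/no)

no

A square has two trans pairs of vertices; adjacent vertices are cis.
There are 3 geometric isomers: (CN/OH trans, N3/PPh3 trans); (CN/PPh3 trans, N3/OH trans); (CN/N3 trans, OH/PPh3 trans).
Each arrangement has an internal mirror plane or centre of symmetry, so none is chiral.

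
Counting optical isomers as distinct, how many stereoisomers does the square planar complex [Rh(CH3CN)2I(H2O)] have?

There are 2 geometric isomers: CH3CN cis; CH3CN trans.
Each arrangement has an internal mirror plane or centre of symmetry, so none is chiral.

2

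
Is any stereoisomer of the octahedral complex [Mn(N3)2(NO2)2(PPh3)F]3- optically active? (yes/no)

yes

The six octahedral sites form three mutually perpendicular trans pairs.
There are 6 geometric isomers: N3 cis, NO2 cis (3 arrangements, 2 chiral); N3 cis, NO2 trans; N3 trans, NO2 cis; N3 trans, NO2 trans.
Of these, 2 lack any improper symmetry element and so occur as enantiomeric pairs, giving 6 + 2 = 8 stereoisomers in total.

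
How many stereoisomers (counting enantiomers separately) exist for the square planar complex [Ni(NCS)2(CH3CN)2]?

A square has two trans pairs of vertices; adjacent vertices are cis.
The distinct arrangements are (2 in all): NCS cis; NCS trans.
Each arrangement has an internal mirror plane or centre of symmetry, so none is chiral.

2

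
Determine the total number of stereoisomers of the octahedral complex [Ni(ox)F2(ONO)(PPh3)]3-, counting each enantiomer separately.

6

The six octahedral sites form three mutually perpendicular trans pairs.
Each ox is bidentate and must span two cis positions.
Working through the distinct placements yields 4 geometric isomers: F trans; F cis (3 arrangements, 2 chiral).
Of these, 2 lack any improper symmetry element and so occur as enantiomeric pairs, giving 4 + 2 = 6 stereoisomers in total.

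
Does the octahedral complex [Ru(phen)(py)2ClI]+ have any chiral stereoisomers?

yes

Each phen is bidentate and must span two cis positions.
Systematic placement gives 4 geometric isomers: py cis (3 arrangements, 2 chiral); py trans.
Of these, 2 lack any improper symmetry element and so occur as enantiomeric pairs, giving 4 + 2 = 6 stereoisomers in total.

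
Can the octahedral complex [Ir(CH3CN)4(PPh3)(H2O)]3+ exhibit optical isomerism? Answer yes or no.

no

In an octahedral complex each vertex has one trans partner and four cis neighbours.
Working through the distinct placements yields 2 geometric isomers: PPh3 and H2O mutually trans; PPh3 and H2O mutually cis.
Each arrangement has an internal mirror plane or centre of symmetry, so none is chiral.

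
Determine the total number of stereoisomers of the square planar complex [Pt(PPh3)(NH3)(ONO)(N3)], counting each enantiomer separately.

3

In a square planar complex each vertex has one trans partner and two cis neighbours.
The distinct arrangements are (3 in all): (N3/ONO trans, NH3/PPh3 trans); (N3/PPh3 trans, NH3/ONO trans); (N3/NH3 trans, ONO/PPh3 trans).
Each arrangement has an internal mirror plane or centre of symmetry, so none is chiral.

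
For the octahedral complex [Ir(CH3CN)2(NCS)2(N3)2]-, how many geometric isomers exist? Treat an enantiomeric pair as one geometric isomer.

In an octahedral complex each vertex has one trans partner and four cis neighbours.
Systematic placement gives 5 geometric isomers: CH3CN trans, NCS trans, N3 trans; CH3CN trans, NCS cis, N3 cis; CH3CN cis, NCS trans, N3 cis; CH3CN cis, NCS cis, N3 cis (chiral); CH3CN cis, NCS cis, N3 trans.

5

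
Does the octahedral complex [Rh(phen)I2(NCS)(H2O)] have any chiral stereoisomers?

yes

Each phen is bidentate and must span two cis positions.
There are 4 geometric isomers: I cis (3 arrangements, 2 chiral); I trans.
Of these, 2 lack any improper symmetry element and so occur as enantiomeric pairs, giving 4 + 2 = 6 stereoisomers in total.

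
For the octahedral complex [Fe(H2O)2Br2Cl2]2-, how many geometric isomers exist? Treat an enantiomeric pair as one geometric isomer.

5

The six octahedral sites form three mutually perpendicular trans pairs.
The distinct arrangements are (5 in all): H2O trans, Br trans, Cl trans; H2O cis, Br trans, Cl cis; H2O trans, Br cis, Cl cis; H2O cis, Br cis, Cl cis (chiral); H2O cis, Br cis, Cl trans.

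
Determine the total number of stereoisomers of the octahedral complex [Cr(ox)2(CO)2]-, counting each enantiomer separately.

An octahedron has six vertices in three trans pairs; every non-trans pair is cis.
Each ox is bidentate and must span two cis positions.
Systematic placement gives 2 geometric isomers: CO trans; CO cis (chiral).
One of these lacks any improper symmetry element and so occurs as an enantiomeric pair, giving 2 + 1 = 3 stereoisomers in total.

3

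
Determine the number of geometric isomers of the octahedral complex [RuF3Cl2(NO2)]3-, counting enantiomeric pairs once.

3

In an octahedral complex each vertex has one trans partner and four cis neighbours.
There are 3 geometric isomers: F mer, Cl trans; F fac, Cl cis; F mer, Cl cis.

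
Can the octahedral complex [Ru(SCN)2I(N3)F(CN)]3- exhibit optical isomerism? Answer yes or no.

yes

Systematic enumeration (placing each ligand type in turn and discarding arrangements equivalent by rotation or reflection) gives 9 geometric isomers.
Of these, 6 lack any improper symmetry element and so occur as enantiomeric pairs, giving 9 + 6 = 15 stereoisomers in total.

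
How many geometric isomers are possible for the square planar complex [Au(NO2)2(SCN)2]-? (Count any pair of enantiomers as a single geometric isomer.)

2

In a square planar complex each vertex has one trans partner and two cis neighbours.
Systematic placement gives 2 geometric isomers: NO2 cis; NO2 trans.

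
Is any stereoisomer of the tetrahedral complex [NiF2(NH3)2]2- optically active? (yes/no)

no

All four vertices of a tetrahedron are equivalent and mutually adjacent, so cis/trans isomerism cannot arise.
Only one geometric arrangement is possible.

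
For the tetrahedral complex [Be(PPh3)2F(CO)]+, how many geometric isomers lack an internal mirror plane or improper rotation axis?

All four vertices of a tetrahedron are equivalent and mutually adjacent, so cis/trans isomerism cannot arise.
Only one geometric arrangement is possible.

0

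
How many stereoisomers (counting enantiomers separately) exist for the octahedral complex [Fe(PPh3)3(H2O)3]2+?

2

In an octahedral complex each vertex has one trans partner and four cis neighbours.
Systematic placement gives 2 geometric isomers: PPh3 mer; PPh3 fac.
Each arrangement has an internal mirror plane or centre of symmetry, so none is chiral.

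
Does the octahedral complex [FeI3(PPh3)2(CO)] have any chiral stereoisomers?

no

Working through the distinct placements yields 3 geometric isomers: I mer, PPh3 trans; I fac, PPh3 cis; I mer, PPh3 cis.
Each arrangement has an internal mirror plane or centre of symmetry, so none is chiral.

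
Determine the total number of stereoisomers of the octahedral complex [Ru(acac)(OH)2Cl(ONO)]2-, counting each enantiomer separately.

6

Each acac is bidentate and must span two cis positions.
The distinct arrangements are (4 in all): OH cis (3 arrangements, 2 chiral); OH trans.
Of these, 2 lack any improper symmetry element and so occur as enantiomeric pairs, giving 4 + 2 = 6 stereoisomers in total.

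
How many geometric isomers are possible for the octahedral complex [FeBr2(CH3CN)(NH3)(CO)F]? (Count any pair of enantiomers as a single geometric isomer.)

Placing the ligands in turn and identifying arrangements related by rotation or reflection leaves 9 distinct geometric isomers.

9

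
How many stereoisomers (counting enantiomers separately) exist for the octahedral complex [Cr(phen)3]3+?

The six octahedral sites form three mutually perpendicular trans pairs.
Each phen is bidentate and must span two cis positions.
Only one geometric arrangement is possible; it has no improper symmetry element, so it exists as a pair of enantiomers (2 stereoisomers).

2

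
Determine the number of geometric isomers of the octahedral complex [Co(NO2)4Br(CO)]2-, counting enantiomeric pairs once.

2

An octahedron has six vertices in three trans pairs; every non-trans pair is cis.
There are 2 geometric isomers: Br and CO mutually trans; Br and CO mutually cis.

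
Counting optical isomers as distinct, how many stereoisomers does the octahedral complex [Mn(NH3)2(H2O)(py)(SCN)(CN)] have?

15

In an octahedral complex each vertex has one trans partner and four cis neighbours.
Exhaustive case analysis gives 9 geometric isomers.
Of these, 6 lack any improper symmetry element and so occur as enantiomeric pairs, giving 9 + 6 = 15 stereoisomers in total.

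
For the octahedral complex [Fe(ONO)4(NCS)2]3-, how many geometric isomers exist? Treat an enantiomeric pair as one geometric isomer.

Working through the distinct placements yields 2 geometric isomers: NCS trans; NCS cis.

2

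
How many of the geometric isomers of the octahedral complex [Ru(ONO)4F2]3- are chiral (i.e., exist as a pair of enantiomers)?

0

In an octahedral complex each vertex has one trans partner and four cis neighbours.
There are 2 geometric isomers: F trans; F cis.
Each arrangement has an internal mirror plane or centre of symmetry, so none is chiral.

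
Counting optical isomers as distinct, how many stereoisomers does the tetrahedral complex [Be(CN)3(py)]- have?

1

In a tetrahedral complex all four positions are equivalent and every pair of ligands is adjacent — there is no cis/trans distinction.
Only one geometric arrangement is possible.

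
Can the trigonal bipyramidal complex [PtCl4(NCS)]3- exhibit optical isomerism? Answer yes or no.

A trigonal bipyramid has two axial and three equatorial sites, which are chemically inequivalent.
Working through the distinct placements yields 2 geometric isomers: NCS equatorial; NCS axial.
Each arrangement has an internal mirror plane or centre of symmetry, so none is chiral.

no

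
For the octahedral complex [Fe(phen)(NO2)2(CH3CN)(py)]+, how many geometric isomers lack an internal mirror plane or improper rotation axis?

An octahedron has six vertices in three trans pairs; every non-trans pair is cis.
Each phen is bidentate and must span two cis positions.
There are 4 geometric isomers: NO2 cis (3 arrangements, 2 chiral); NO2 trans.
Of these, 2 lack any improper symmetry element and so occur as enantiomeric pairs, giving 4 + 2 = 6 stereoisomers in total.

2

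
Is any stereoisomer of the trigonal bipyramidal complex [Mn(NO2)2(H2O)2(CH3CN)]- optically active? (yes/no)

yes

In a trigonal bipyramid the two axial positions differ from the three equatorial ones.
Exhaustive case analysis gives 5 geometric isomers.
One of these lacks any improper symmetry element and so occurs as an enantiomeric pair, giving 5 + 1 = 6 stereoisomers in total.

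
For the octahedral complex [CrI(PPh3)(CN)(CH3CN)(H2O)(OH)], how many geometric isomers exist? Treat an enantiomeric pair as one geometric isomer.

15

In an octahedral complex each vertex has one trans partner and four cis neighbours.
Placing the ligands in turn and identifying arrangements related by rotation or reflection leaves 15 distinct geometric isomers.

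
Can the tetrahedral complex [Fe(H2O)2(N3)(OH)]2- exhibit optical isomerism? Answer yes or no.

All four vertices of a tetrahedron are equivalent and mutually adjacent, so cis/trans isomerism cannot arise.
Only one geometric arrangement is possible.

no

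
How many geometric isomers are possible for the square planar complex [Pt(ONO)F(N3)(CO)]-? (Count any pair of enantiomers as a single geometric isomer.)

3

A square has two trans pairs of vertices; adjacent vertices are cis.
Working through the distinct placements yields 3 geometric isomers: (CO/N3 trans, F/ONO trans); (CO/ONO trans, F/N3 trans); (CO/F trans, N3/ONO trans).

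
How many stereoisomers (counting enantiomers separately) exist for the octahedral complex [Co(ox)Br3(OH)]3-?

2

In an octahedral complex each vertex has one trans partner and four cis neighbours.
Each ox is bidentate and must span two cis positions.
Working through the distinct placements yields 2 geometric isomers: Br mer; Br fac.
Each arrangement has an internal mirror plane or centre of symmetry, so none is chiral.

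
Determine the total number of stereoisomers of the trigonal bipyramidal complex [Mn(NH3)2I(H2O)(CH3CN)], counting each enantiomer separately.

10

A trigonal bipyramid has two axial and three equatorial sites, which are chemically inequivalent.
Systematic enumeration (placing each ligand type in turn and discarding arrangements equivalent by rotation or reflection) gives 7 geometric isomers.
Of these, 3 lack any improper symmetry element and so occur as enantiomeric pairs, giving 7 + 3 = 10 stereoisomers in total.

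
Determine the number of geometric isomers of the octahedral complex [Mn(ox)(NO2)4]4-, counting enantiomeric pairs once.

The six octahedral sites form three mutually perpendicular trans pairs.
Each ox is bidentate and must span two cis positions.
Only one geometric arrangement is possible.

1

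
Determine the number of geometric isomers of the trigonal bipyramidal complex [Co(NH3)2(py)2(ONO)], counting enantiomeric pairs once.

5

Systematic enumeration (placing each ligand type in turn and discarding arrangements equivalent by rotation or reflection) gives 5 geometric isomers.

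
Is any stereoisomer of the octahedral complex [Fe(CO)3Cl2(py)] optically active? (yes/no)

An octahedron has six vertices in three trans pairs; every non-trans pair is cis.
Systematic placement gives 3 geometric isomers: CO mer, Cl cis; CO mer, Cl trans; CO fac, Cl cis.
Each arrangement has an internal mirror plane or centre of symmetry, so none is chiral.

no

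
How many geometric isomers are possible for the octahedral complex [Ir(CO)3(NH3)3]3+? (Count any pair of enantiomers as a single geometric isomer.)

There are 2 geometric isomers: CO mer; CO fac.

2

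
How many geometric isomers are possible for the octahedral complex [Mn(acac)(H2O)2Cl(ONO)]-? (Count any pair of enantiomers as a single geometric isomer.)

Each acac is bidentate and must span two cis positions.
There are 4 geometric isomers: H2O cis (3 arrangements, 2 chiral); H2O trans.

4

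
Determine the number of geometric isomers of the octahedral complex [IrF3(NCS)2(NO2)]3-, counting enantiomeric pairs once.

The six octahedral sites form three mutually perpendicular trans pairs.
Working through the distinct placements yields 3 geometric isomers: F mer, NCS cis; F mer, NCS trans; F fac, NCS cis.

3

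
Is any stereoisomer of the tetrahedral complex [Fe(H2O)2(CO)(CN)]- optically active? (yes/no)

no

All four vertices of a tetrahedron are equivalent and mutually adjacent, so cis/trans isomerism cannot arise.
Only one geometric arrangement is possible.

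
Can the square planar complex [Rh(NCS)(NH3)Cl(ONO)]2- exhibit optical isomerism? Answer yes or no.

no

In a square planar complex each vertex has one trans partner and two cis neighbours.
There are 3 geometric isomers: (Cl/NH3 trans, NCS/ONO trans); (Cl/ONO trans, NCS/NH3 trans); (Cl/NCS trans, NH3/ONO trans).
Each arrangement has an internal mirror plane or centre of symmetry, so none is chiral.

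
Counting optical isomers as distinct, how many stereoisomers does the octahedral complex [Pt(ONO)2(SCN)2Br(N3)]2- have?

An octahedron has six vertices in three trans pairs; every non-trans pair is cis.
The distinct arrangements are (6 in all): ONO trans, SCN trans; ONO cis, SCN cis (3 arrangements, 2 chiral); ONO cis, SCN trans; ONO trans, SCN cis.
Of these, 2 lack any improper symmetry element and so occur as enantiomeric pairs, giving 6 + 2 = 8 stereoisomers in total.

8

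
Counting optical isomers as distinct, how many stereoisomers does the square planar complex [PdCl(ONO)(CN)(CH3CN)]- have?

3

There are 3 geometric isomers: (CH3CN/Cl trans, CN/ONO trans); (CH3CN/ONO trans, CN/Cl trans); (CH3CN/CN trans, Cl/ONO trans).
Each arrangement has an internal mirror plane or centre of symmetry, so none is chiral.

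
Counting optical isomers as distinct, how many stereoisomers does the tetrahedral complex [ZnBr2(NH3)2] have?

1

Only one geometric arrangement is possible.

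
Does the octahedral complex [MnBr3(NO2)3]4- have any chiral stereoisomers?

An octahedron has six vertices in three trans pairs; every non-trans pair is cis.
Systematic placement gives 2 geometric isomers: Br mer; Br fac.
Each arrangement has an internal mirror plane or centre of symmetry, so none is chiral.

no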